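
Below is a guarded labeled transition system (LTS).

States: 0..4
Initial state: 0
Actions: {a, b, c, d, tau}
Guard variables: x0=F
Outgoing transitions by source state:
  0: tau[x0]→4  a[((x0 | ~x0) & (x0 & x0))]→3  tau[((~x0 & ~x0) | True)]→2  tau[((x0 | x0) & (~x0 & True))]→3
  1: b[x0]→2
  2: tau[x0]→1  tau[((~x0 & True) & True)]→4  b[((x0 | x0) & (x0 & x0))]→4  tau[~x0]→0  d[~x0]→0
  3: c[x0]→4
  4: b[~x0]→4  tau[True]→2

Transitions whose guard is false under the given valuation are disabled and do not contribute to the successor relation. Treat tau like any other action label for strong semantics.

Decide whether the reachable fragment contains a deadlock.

R = {0,2,4}
  0: tau→2  [1 exit(s)]
  2: d→0  tau→0  tau→4  [3 exit(s)]
  4: b→4  tau→2  [2 exit(s)]

Answer: DEADLOCK-FREE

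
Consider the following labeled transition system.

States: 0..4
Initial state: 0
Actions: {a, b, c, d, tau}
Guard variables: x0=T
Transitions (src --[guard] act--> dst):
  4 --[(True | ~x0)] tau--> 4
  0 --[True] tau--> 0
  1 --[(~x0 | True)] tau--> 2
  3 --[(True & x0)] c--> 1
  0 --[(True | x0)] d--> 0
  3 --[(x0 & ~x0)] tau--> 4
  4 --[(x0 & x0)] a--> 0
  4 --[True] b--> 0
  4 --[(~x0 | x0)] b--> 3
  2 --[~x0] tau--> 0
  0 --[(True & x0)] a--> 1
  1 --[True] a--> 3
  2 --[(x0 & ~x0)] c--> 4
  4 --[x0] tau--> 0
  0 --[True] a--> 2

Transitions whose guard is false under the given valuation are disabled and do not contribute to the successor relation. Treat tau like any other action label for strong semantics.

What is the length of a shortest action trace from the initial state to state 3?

Answer: 2

Analysis:
Breadth-first toward 3:
  Layer 0: {0}
  Layer 1: {1,2}
  Layer 2: {3}
depth(3)=2, e.g. a·a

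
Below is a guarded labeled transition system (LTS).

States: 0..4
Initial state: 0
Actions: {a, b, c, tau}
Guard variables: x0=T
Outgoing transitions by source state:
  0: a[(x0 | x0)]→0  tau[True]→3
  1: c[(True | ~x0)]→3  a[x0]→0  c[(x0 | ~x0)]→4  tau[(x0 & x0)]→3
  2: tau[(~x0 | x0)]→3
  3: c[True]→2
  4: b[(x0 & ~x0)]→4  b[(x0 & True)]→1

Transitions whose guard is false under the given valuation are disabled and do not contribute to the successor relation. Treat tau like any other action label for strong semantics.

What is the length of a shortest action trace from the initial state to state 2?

Answer: 2

Trace:
BFS to 2:
  Layer 0: {0}
  Layer 1: {3}
  Layer 2: {2}
first hit 2 at d=2 via tau·c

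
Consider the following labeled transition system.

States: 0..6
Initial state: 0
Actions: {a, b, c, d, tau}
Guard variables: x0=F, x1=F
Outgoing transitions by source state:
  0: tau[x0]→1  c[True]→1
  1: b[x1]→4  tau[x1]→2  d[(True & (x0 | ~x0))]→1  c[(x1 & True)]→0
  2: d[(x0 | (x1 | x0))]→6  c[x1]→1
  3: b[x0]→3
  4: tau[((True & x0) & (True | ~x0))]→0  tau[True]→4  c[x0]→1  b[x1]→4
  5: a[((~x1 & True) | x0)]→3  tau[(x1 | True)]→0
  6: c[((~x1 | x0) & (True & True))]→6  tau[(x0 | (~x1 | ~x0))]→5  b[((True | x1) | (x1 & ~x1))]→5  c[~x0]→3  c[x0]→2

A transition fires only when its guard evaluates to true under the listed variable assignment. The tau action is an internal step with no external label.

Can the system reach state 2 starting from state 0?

9 transition(s) survive guard evaluation.
L0 = {0}
L1 = {1}  total {0,1}
R = {0,1}

Answer: UNREACHABLE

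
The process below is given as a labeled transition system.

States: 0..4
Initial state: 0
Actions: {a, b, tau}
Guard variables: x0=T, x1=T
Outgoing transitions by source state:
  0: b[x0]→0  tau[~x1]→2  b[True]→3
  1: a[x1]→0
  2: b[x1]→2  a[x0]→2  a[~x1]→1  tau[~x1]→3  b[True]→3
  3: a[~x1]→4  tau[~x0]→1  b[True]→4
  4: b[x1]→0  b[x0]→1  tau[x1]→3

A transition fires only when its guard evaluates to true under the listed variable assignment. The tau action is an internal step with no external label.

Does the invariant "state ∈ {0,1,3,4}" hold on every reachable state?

Answer: INVARIANT HOLDS

Working:
Safe = {0,1,3,4}
Reach set: {0,1,3,4}
  0: ✓
  1: ✓
  3: ✓
  4: ✓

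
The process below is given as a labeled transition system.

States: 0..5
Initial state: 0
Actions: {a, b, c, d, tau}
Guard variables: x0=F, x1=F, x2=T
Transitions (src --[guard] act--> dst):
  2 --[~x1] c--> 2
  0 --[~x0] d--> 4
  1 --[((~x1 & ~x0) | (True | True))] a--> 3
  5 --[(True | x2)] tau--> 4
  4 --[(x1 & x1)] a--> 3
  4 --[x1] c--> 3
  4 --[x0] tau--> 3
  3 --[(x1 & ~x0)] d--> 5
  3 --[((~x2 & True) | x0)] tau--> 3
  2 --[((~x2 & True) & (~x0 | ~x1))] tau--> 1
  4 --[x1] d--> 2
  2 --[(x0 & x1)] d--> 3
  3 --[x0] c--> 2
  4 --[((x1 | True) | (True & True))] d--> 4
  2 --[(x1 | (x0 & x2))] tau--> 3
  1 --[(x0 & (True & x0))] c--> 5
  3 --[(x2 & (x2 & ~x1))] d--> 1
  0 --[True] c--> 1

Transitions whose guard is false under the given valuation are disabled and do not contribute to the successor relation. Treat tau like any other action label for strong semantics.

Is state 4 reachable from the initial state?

Answer: REACHABLE

Working:
Guard filter leaves 7 enabled edge(s).
L0 = {0}
L1 = {1,4}  total {0,1,4}
L2 = {3}  total {0,1,3,4}
R = {0,1,3,4}
witness 4: d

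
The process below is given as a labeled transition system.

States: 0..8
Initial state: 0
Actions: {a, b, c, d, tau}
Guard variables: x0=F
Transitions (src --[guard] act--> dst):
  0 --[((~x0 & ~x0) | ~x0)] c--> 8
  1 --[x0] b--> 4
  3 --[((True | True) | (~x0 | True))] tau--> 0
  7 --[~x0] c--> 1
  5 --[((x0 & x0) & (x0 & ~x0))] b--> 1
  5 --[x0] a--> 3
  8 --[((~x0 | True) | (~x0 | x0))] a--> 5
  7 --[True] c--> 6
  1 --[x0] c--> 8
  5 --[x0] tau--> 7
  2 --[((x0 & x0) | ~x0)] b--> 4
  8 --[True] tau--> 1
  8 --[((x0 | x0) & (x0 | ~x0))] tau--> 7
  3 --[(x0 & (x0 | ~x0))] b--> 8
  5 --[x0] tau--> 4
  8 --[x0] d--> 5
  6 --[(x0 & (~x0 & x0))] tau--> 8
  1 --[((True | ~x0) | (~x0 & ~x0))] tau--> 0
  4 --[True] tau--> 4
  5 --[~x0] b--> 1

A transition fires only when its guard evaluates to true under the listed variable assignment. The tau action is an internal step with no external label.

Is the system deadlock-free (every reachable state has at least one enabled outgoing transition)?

Answer: DEADLOCK-FREE

Working:
Reach set: {0,1,5,8}
  0: c→8  [1 out]
  1: tau→0  [1 out]
  5: b→1  [1 out]
  8: a→5  tau→1  [2 out]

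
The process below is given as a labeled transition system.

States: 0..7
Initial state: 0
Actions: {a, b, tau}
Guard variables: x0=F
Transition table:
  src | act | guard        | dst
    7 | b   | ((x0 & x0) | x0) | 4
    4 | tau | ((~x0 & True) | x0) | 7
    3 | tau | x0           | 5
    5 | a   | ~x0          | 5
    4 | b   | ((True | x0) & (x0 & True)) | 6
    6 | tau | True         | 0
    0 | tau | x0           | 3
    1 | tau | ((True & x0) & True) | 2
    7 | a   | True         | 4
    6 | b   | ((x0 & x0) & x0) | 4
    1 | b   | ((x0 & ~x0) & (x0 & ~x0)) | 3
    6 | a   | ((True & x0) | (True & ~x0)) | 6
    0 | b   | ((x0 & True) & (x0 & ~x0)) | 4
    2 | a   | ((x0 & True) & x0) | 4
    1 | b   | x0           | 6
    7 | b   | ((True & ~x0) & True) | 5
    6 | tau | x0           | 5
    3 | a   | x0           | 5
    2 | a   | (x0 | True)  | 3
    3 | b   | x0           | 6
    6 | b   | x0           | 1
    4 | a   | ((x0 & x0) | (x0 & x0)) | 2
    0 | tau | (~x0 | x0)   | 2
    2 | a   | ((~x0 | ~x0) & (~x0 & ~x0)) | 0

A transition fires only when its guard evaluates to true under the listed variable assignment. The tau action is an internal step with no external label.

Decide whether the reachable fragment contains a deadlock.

Answer: DEADLOCK at state 3

Analysis:
Reachable = {0,2,3}
  0: tau→2  [1 out]
  2: a→0  a→3  [2 out]
  3: ∅  [no exit]
trace reaching 3: tau·a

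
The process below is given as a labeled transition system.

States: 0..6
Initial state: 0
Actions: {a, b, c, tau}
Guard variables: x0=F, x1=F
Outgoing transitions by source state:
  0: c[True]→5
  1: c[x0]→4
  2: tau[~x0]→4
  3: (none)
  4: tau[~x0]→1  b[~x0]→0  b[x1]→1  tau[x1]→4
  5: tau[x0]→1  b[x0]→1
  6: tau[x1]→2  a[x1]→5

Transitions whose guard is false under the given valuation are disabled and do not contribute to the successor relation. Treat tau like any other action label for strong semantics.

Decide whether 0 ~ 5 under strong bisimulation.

Compute ~ classes (split until stable):
  π0 = {{0,1,2,3,4,5,6}}
  π1 = {{0},{1,3,5,6},{2},{4}}
4 equivalence class(es) (converged in 2)
class of 0: {0}; class of 5: {1,3,5,6}

Answer: NOT BISIMILAR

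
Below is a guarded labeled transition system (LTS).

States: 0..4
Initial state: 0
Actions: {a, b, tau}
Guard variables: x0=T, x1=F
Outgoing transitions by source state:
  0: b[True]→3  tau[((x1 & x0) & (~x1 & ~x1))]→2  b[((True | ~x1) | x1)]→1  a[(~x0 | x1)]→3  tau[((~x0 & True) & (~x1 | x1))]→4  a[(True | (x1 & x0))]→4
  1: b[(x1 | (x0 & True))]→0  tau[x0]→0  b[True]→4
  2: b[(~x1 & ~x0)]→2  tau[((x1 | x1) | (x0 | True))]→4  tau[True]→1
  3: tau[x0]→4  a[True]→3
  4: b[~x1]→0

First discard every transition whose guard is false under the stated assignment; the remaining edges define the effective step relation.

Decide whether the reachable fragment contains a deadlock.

Reach set: {0,1,3,4}
  0: a→4  b→1  b→3  [3 exit(s)]
  1: b→0  b→4  tau→0  [3 exit(s)]
  3: a→3  tau→4  [2 exit(s)]
  4: b→0  [1 exit(s)]

Answer: DEADLOCK-FREE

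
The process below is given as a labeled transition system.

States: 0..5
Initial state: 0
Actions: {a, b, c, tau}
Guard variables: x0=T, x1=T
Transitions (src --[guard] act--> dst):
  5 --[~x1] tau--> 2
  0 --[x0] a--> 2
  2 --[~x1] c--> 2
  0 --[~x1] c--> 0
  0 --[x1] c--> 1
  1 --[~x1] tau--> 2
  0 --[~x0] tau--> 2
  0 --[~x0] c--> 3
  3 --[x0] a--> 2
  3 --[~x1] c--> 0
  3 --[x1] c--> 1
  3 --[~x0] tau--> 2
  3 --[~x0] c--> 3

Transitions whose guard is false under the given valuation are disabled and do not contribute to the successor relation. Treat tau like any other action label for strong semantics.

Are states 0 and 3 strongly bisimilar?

Answer: BISIMILAR

Working:
Compute ~ classes (split until stable):
  π0 = {{0,1,2,3,4,5}}
  π1 = {{0,3},{1,2,4,5}}
stable after 2 split(s): 2 block(s)
0∈{0,3}, 3∈{0,3}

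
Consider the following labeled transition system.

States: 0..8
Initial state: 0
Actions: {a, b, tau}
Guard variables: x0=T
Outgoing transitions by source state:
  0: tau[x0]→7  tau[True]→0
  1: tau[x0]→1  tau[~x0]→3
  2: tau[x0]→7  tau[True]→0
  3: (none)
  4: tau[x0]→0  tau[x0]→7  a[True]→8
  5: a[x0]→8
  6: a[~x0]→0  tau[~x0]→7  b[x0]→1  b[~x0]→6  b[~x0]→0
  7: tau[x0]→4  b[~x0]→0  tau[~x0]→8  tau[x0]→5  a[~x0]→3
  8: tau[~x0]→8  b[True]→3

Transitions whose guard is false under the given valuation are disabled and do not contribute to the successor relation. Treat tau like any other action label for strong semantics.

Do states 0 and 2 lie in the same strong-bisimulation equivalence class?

Answer: BISIMILAR

Trace:
Bisimulation quotient by refinement:
  π0 = {{0,1,2,3,4,5,6,7,8}}
  π1 = {{0,1,2,7},{3},{4},{5},{6,8}}
  π2 = {{0,1,2},{3},{4},{5},{6},{7},{8}}
  π3 = {{0,2},{1},{3},{4},{5},{6},{7},{8}}
Fixed point at round 4; 8 class(es).
class of 0: {0,2}; class of 2: {0,2}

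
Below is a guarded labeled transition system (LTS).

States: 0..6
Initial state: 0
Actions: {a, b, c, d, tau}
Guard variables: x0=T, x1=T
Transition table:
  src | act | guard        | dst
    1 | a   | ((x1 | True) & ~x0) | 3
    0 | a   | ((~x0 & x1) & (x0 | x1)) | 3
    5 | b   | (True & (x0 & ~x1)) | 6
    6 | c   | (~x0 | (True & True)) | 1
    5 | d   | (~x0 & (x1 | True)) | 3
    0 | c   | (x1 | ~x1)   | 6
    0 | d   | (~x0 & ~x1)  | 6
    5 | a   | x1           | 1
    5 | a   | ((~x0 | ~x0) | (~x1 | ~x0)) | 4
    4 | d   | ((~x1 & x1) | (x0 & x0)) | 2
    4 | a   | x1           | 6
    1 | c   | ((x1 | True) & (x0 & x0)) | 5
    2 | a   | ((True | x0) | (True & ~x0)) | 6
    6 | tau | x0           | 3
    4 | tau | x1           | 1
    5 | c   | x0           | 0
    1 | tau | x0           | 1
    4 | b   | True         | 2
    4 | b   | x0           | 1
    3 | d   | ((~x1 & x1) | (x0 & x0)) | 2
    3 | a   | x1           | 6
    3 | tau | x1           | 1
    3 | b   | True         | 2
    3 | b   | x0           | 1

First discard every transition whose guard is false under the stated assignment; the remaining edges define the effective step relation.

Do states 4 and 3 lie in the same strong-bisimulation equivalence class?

Answer: BISIMILAR

Working:
Refine partition for ~:
  P[0] = {{0,1,2,3,4,5,6}}
  P[1] = {{0},{1,6},{2},{3,4},{5}}
  P[2] = {{0},{1},{2},{3,4},{5},{6}}
6 equivalence class(es) (converged in 3)
class of 4: {3,4}; class of 3: {3,4}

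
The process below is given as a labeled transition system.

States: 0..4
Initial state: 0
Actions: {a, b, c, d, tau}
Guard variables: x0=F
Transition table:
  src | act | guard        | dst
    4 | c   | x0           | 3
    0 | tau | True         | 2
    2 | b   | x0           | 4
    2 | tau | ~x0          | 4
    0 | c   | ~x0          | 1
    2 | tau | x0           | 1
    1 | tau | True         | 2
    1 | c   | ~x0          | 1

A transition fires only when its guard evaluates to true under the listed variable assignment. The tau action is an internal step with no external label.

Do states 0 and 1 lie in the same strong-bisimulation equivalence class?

Answer: BISIMILAR

Analysis:
Bisimulation quotient by refinement:
  round 0: {{0,1,2,3,4}}
  round 1: {{0,1},{2},{3,4}}
3 equivalence class(es) (converged in 2)
class of 0: {0,1}; class of 1: {0,1}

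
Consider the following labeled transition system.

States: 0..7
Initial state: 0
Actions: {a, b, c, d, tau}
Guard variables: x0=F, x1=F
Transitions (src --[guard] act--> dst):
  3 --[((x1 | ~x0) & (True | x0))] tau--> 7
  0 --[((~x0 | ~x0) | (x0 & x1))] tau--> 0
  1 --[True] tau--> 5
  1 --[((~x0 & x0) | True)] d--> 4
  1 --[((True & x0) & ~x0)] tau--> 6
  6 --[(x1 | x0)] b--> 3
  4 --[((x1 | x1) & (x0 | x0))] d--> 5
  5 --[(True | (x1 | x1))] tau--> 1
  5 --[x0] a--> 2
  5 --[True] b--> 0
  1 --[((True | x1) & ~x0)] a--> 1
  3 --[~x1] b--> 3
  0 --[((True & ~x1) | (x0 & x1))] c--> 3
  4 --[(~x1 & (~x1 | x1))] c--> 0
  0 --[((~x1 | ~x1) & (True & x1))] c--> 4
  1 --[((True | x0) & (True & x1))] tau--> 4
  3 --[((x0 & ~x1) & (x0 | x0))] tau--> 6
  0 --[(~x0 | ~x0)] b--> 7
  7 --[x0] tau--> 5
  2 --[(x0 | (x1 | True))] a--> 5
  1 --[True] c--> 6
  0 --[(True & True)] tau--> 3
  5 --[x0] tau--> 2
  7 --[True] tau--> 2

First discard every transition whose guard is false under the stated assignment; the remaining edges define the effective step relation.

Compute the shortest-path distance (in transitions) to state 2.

Answer: 2

Analysis:
BFS to 2:
  Layer 0: {0}
  Layer 1: {3,7}
  Layer 2: {2}
first hit 2 at d=2 via b·tau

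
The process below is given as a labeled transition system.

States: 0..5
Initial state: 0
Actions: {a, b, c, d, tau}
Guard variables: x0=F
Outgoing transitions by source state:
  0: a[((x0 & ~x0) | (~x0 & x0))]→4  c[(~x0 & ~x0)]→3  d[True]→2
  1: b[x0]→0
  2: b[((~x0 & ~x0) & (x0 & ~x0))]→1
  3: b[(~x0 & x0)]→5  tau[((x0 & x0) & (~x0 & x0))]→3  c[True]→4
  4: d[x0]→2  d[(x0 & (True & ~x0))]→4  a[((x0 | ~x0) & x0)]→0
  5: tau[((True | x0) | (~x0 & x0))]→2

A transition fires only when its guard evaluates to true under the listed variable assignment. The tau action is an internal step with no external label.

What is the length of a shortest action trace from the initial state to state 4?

Layered search for 4:
  Layer 0: {0}
  Layer 1: {2,3}
  Layer 2: {4}
first hit 4 at d=2 via c·c

Answer: 2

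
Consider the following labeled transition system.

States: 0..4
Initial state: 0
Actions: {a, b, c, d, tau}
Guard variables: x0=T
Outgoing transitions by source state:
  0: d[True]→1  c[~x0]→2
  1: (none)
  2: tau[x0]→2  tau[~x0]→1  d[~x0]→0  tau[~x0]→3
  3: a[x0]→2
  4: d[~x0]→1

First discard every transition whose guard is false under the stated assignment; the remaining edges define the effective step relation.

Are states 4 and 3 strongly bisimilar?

Answer: NOT BISIMILAR

Trace:
Bisimulation quotient by refinement:
  round 0: {{0,1,2,3,4}}
  round 1: {{0},{1,4},{2},{3}}
4 equivalence class(es) (converged in 2)
4∈{1,4}, 3∈{3}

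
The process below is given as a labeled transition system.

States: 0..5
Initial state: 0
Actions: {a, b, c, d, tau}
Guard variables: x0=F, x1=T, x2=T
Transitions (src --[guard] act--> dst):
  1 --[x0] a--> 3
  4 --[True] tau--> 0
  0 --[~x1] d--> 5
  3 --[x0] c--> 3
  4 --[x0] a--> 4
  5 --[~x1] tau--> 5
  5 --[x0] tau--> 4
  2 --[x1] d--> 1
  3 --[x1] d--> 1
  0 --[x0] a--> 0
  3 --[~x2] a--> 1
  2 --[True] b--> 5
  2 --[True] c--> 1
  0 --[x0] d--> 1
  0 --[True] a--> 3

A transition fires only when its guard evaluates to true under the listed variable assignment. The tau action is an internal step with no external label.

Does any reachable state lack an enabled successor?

Answer: DEADLOCK at state 1

Working:
Reachable = {0,1,3}
  0: a→3  [deg 1]
  1: ∅  [STUCK]
  3: d→1  [deg 1]
trace reaching 1: a·d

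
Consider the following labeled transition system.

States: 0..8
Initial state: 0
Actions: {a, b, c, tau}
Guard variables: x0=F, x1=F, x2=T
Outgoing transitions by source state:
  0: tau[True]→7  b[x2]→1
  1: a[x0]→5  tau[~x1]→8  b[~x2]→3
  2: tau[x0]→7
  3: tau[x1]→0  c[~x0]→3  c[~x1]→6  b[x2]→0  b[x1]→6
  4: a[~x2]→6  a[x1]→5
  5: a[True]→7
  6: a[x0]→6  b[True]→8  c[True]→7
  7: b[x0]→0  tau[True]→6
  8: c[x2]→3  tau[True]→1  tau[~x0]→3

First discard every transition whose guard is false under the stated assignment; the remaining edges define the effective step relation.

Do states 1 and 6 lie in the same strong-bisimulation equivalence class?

Compute ~ classes (split until stable):
  round 0: {{0,1,2,3,4,5,6,7,8}}
  round 1: {{0},{1,7},{2,4},{3,6},{5},{8}}
  round 2: {{0},{1},{2,4},{3},{5},{6},{7},{8}}
stable after 3 split(s): 8 block(s)
class of 1: {1}; class of 6: {6}

Answer: NOT BISIMILAR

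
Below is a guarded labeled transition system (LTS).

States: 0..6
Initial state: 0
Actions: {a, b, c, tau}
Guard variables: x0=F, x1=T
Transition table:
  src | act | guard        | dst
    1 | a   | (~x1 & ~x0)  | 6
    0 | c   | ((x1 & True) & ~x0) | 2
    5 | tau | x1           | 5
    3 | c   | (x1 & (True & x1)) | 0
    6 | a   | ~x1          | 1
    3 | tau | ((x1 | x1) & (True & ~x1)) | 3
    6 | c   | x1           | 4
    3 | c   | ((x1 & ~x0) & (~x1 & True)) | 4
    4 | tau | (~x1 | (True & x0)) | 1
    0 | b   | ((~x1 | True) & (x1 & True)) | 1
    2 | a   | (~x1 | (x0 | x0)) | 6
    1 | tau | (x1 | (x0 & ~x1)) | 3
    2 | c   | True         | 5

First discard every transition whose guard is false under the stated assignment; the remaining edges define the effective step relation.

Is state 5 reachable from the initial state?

Answer: REACHABLE

Analysis:
After dropping false guards: 7 live edges.
Layer 0: {0}
Layer 1: {1,2}  now seen {0,1,2}
Layer 2: {3,5}  now seen {0,1,2,3,5}
Reachable = {0,1,2,3,5}
trace reaching 5: c·c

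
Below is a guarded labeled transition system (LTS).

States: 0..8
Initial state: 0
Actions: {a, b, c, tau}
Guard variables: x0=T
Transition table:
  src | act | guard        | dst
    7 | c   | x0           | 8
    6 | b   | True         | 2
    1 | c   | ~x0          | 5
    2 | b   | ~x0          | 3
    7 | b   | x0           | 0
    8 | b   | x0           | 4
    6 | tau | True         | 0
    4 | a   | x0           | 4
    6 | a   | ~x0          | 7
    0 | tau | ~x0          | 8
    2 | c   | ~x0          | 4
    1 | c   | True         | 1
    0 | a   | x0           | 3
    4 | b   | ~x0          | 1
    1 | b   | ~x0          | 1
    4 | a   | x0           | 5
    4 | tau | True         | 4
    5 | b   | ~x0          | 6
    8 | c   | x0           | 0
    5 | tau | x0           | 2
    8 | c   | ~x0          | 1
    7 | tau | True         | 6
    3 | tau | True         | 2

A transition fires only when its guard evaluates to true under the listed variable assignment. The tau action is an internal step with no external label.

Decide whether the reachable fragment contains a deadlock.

Answer: DEADLOCK at state 2

Trace:
R = {0,2,3}
  0: a→3  [1 exit(s)]
  2: ∅  [no exit]
  3: tau→2  [1 exit(s)]
trace reaching 2: a·tau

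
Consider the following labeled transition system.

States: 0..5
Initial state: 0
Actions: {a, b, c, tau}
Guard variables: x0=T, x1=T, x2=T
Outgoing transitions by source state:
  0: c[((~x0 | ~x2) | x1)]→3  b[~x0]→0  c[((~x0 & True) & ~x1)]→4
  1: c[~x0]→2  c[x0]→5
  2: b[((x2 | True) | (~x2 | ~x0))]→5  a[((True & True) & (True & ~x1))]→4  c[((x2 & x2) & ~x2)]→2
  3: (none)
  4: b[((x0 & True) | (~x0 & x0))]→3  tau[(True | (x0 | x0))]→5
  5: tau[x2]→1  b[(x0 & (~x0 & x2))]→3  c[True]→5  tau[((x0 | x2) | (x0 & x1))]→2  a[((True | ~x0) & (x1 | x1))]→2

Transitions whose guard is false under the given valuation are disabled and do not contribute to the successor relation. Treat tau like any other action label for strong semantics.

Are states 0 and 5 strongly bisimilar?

Answer: NOT BISIMILAR

Trace:
Refine partition for ~:
  round 0: {{0,1,2,3,4,5}}
  round 1: {{0,1},{2},{3},{4},{5}}
  round 2: {{0},{1},{2},{3},{4},{5}}
Fixed point at round 3; 6 class(es).
class of 0: {0}; class of 5: {5}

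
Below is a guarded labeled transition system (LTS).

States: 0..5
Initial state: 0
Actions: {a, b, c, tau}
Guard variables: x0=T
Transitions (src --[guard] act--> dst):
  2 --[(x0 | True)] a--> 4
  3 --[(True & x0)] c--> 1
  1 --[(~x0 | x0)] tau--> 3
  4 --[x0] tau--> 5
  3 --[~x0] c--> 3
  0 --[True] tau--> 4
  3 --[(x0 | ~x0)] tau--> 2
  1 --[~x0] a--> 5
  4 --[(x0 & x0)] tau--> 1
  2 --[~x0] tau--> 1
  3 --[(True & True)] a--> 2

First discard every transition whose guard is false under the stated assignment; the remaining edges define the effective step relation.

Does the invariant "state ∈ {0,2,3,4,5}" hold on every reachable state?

Safe = {0,2,3,4,5}
Reachable = {0,1,2,3,4,5}
  0: ✓
  1: ✗ unsafe
  2: ✓
  3: ✓
  4: ✓
  5: ✓
reach 1 via tau·tau — violates

Answer: INVARIANT VIOLATED at state 1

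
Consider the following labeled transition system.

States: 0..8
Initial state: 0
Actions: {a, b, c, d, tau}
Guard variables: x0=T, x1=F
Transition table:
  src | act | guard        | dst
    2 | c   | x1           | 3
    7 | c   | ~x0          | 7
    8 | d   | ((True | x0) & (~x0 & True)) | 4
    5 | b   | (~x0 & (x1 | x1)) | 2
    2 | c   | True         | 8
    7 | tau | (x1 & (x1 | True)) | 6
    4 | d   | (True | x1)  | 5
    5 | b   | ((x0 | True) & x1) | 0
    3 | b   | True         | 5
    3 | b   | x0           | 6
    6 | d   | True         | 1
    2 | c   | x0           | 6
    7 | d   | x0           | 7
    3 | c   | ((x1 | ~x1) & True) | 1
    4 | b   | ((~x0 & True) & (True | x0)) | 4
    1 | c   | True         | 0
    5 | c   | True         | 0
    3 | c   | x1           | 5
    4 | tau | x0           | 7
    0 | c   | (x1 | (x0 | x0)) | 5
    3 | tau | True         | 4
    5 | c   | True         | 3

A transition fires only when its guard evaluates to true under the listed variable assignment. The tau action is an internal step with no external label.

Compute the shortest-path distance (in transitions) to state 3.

Answer: 2

Analysis:
BFS to 3:
  depth 0: {0}
  depth 1: {5}
  depth 2: {3}
3 enters at depth 2; path c·c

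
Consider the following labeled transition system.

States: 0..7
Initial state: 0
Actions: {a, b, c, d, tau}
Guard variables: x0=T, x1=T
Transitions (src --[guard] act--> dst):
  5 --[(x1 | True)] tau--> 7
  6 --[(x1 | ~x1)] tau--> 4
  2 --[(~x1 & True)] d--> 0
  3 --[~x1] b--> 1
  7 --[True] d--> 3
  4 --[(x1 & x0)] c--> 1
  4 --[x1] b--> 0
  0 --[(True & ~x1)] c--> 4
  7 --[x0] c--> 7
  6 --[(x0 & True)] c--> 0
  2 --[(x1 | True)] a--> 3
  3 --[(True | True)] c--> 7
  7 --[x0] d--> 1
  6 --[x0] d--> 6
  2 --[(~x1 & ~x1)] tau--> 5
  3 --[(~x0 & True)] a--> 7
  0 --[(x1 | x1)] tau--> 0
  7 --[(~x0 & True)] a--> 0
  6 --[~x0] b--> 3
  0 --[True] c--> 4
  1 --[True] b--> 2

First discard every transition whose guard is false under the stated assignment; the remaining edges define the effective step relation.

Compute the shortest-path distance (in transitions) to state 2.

Answer: 3

Analysis:
Breadth-first toward 2:
  L0 = {0}
  L1 = {4}
  L2 = {1}
  L3 = {2}
2 enters at depth 3; path c·c·b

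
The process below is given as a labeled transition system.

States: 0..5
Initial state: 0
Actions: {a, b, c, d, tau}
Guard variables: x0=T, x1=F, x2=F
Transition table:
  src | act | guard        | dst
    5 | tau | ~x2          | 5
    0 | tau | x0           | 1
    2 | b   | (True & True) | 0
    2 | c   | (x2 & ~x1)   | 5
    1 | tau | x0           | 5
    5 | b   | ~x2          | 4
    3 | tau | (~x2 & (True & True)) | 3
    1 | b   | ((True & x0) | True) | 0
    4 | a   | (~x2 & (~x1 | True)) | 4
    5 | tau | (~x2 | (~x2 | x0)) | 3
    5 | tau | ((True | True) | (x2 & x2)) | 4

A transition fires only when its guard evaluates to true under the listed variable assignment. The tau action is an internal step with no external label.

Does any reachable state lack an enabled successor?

R = {0,1,3,4,5}
  0: tau→1  [1 exit(s)]
  1: b→0  tau→5  [2 exit(s)]
  3: tau→3  [1 exit(s)]
  4: a→4  [1 exit(s)]
  5: b→4  tau→3  tau→4  tau→5  [4 exit(s)]

Answer: DEADLOCK-FREE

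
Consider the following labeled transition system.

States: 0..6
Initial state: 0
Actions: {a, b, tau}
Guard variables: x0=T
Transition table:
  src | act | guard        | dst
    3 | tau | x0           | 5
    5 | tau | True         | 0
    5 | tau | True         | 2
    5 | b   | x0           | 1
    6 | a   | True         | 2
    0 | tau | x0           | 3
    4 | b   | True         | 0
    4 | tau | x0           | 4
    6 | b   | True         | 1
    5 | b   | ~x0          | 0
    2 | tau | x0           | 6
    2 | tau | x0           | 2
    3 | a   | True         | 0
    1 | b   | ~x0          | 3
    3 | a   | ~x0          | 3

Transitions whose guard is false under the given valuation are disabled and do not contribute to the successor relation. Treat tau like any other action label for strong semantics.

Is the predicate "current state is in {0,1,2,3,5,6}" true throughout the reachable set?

Answer: INVARIANT HOLDS

Working:
Safe = {0,1,2,3,5,6}
Reach set: {0,1,2,3,5,6}
  0: ok
  1: ok
  2: ok
  3: ok
  5: ok
  6: ok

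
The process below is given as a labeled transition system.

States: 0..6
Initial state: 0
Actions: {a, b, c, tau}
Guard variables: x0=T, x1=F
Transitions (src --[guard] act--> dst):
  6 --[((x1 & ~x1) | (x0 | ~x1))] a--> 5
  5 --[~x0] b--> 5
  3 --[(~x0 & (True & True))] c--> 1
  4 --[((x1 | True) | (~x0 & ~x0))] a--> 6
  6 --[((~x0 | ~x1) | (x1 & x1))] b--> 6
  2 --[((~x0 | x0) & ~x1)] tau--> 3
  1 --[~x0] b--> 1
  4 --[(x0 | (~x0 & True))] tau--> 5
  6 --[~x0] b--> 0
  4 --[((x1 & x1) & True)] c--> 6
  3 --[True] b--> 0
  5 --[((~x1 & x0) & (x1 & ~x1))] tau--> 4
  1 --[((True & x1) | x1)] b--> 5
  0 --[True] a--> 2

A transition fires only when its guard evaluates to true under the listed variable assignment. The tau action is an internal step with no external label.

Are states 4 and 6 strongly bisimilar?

Answer: NOT BISIMILAR

Trace:
Bisimulation quotient by refinement:
  P[0] = {{0,1,2,3,4,5,6}}
  P[1] = {{0},{1,5},{2},{3},{4},{6}}
6 equivalence class(es) (converged in 2)
4∈{4}, 6∈{6}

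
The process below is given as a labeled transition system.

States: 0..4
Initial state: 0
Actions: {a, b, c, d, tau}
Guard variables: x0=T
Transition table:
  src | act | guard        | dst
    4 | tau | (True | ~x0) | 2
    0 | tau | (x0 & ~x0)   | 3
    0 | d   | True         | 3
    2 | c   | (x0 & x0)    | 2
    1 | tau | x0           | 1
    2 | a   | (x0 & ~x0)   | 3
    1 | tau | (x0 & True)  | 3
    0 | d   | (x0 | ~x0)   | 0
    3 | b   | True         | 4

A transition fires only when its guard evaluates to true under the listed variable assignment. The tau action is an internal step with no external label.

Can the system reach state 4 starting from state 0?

7 transition(s) survive guard evaluation.
Layer 0: {0}
Layer 1: {3}  cumulative {0,3}
Layer 2: {4}  cumulative {0,3,4}
Layer 3: {2}  cumulative {0,2,3,4}
R = {0,2,3,4}
witness 4: d·b

Answer: REACHABLE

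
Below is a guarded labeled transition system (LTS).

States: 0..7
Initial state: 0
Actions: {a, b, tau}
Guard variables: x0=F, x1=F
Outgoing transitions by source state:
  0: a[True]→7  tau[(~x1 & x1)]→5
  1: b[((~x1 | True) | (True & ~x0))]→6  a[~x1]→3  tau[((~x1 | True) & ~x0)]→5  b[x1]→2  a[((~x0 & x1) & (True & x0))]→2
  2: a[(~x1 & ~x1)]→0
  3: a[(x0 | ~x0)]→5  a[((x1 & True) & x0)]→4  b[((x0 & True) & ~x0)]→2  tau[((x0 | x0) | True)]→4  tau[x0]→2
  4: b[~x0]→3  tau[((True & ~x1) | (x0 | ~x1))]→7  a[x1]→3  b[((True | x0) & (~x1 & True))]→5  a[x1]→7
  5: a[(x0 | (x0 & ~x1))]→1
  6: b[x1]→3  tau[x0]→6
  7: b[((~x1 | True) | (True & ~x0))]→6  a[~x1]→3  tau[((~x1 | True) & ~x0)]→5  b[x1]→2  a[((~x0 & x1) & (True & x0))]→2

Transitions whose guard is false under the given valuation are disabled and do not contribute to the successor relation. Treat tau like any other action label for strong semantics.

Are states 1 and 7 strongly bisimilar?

Refine partition for ~:
  P[0] = {{0,1,2,3,4,5,6,7}}
  P[1] = {{0,2},{1,7},{3},{4},{5,6}}
  P[2] = {{0},{1,7},{2},{3},{4},{5,6}}
6 equivalence class(es) (converged in 3)
class of 1: {1,7}; class of 7: {1,7}

Answer: BISIMILAR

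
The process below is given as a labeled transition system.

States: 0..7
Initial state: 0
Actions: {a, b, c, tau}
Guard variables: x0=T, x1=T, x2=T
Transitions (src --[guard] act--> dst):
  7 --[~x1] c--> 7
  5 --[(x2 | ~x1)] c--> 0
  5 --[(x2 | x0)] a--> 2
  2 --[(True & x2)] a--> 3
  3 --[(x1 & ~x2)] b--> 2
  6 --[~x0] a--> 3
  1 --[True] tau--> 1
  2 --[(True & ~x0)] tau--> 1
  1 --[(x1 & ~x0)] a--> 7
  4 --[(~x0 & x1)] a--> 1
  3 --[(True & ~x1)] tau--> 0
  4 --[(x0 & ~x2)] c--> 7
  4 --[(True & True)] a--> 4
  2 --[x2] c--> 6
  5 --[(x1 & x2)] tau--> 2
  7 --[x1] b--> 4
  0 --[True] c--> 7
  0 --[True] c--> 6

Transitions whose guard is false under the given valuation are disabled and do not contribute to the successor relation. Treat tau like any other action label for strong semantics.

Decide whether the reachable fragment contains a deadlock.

Answer: DEADLOCK at state 6

Trace:
Reach set: {0,4,6,7}
  0: c→6  c→7  [2 exit(s)]
  4: a→4  [1 exit(s)]
  6: ∅  [no exit]
  7: b→4  [1 exit(s)]
witness 6: c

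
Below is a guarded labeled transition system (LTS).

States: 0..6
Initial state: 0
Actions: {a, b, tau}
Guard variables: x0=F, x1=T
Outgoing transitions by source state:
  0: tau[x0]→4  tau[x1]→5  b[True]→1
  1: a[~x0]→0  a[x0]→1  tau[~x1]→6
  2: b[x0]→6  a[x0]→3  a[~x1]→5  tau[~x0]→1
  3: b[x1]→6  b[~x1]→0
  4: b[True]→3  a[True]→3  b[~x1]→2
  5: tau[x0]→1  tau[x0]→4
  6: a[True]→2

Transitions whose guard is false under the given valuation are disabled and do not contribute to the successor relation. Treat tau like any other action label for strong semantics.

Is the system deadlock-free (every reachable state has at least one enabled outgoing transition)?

Reach set: {0,1,5}
  0: b→1  tau→5  [deg 2]
  1: a→0  [deg 1]
  5: ∅  [no exit]
Path to 5: tau

Answer: DEADLOCK at state 5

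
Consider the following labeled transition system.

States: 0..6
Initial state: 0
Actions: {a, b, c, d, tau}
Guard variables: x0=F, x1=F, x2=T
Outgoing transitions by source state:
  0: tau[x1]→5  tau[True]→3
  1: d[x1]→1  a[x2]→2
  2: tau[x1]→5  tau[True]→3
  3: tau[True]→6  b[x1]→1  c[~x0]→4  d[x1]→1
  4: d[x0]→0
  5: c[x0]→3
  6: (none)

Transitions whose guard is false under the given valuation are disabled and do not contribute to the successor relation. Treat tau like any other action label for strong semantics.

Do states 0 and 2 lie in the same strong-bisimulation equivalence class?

Answer: BISIMILAR

Trace:
Compute ~ classes (split until stable):
  π0 = {{0,1,2,3,4,5,6}}
  π1 = {{0,2},{1},{3},{4,5,6}}
Fixed point at round 2; 4 class(es).
[0]={0,2}  [2]={0,2}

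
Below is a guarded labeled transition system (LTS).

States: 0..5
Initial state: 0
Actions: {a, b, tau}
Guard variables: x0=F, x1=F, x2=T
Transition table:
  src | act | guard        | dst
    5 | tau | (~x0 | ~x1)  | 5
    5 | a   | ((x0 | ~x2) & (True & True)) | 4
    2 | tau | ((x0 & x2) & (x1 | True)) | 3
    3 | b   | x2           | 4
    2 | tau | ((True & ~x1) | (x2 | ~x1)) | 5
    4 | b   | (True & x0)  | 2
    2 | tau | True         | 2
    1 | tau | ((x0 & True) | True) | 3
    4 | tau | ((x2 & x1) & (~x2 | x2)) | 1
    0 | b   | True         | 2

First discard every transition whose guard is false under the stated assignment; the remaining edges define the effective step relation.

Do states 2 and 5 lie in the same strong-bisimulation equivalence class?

Refine partition for ~:
  π0 = {{0,1,2,3,4,5}}
  π1 = {{0,3},{1,2,5},{4}}
  π2 = {{0},{1},{2,5},{3},{4}}
stable after 3 split(s): 5 block(s)
[2]={2,5}  [5]={2,5}

Answer: BISIMILAR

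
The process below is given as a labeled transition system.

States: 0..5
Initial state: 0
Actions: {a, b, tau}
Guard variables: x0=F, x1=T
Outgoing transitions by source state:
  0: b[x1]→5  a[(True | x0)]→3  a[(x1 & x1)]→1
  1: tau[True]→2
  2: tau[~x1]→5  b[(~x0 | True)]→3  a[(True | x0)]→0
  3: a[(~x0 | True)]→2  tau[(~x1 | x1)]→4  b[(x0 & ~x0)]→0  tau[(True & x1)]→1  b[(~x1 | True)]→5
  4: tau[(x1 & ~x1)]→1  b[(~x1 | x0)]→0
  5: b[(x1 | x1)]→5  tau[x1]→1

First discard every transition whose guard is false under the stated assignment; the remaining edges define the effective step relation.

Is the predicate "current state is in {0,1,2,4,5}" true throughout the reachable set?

Answer: INVARIANT VIOLATED at state 3

Trace:
Inv-set: {0,1,2,4,5}
Reach set: {0,1,2,3,4,5}
  0: ok
  1: ok
  2: ok
  3: VIOLATES
  4: ok
  5: ok
reach 3 via a — violates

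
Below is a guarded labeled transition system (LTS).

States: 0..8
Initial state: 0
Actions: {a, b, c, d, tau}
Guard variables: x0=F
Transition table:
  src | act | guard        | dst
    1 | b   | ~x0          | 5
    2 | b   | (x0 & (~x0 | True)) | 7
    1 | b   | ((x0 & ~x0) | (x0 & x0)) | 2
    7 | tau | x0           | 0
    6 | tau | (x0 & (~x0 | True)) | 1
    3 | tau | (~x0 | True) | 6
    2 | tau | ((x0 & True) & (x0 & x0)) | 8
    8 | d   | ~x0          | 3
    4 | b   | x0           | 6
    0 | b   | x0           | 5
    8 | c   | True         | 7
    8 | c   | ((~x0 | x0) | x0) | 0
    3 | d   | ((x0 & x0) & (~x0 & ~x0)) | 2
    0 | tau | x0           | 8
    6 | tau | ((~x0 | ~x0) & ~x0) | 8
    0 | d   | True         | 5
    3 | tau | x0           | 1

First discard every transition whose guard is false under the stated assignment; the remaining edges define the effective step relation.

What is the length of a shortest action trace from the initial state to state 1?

Layered search for 1:
  L0 = {0}
  L1 = {5}
1 never appears.

Answer: UNREACHABLE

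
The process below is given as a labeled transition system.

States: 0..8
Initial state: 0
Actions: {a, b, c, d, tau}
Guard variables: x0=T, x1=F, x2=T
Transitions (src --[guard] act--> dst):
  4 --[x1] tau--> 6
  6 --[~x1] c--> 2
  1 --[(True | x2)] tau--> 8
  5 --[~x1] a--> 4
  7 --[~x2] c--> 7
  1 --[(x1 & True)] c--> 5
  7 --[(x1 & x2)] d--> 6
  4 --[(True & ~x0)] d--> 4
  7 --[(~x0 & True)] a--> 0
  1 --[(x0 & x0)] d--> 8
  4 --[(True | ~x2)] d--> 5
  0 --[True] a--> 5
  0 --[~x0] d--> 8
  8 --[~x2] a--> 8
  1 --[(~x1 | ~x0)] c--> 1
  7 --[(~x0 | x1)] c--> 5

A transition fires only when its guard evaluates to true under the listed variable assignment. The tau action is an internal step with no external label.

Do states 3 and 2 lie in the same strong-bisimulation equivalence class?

Bisimulation quotient by refinement:
  P[0] = {{0,1,2,3,4,5,6,7,8}}
  P[1] = {{0,5},{1},{2,3,7,8},{4},{6}}
  P[2] = {{0},{1},{2,3,7,8},{4},{5},{6}}
6 equivalence class(es) (converged in 3)
[3]={2,3,7,8}  [2]={2,3,7,8}

Answer: BISIMILAR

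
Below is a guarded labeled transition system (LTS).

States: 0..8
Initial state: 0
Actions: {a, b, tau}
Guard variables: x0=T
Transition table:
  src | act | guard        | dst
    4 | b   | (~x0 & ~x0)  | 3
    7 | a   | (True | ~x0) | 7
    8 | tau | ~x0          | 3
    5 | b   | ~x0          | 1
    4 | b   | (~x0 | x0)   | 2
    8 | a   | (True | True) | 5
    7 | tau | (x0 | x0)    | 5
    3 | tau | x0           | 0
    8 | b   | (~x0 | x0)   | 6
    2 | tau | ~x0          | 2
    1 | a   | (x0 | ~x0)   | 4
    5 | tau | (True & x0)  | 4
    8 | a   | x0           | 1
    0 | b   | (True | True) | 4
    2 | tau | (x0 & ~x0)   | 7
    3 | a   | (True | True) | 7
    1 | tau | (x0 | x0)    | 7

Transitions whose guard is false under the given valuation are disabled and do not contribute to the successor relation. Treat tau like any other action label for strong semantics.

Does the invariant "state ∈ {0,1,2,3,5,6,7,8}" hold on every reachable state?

Allowed set {0,1,2,3,5,6,7,8}
Reachable = {0,2,4}
  0: ✓
  2: ✓
  4: outside
reach 4 via b — violates

Answer: INVARIANT VIOLATED at state 4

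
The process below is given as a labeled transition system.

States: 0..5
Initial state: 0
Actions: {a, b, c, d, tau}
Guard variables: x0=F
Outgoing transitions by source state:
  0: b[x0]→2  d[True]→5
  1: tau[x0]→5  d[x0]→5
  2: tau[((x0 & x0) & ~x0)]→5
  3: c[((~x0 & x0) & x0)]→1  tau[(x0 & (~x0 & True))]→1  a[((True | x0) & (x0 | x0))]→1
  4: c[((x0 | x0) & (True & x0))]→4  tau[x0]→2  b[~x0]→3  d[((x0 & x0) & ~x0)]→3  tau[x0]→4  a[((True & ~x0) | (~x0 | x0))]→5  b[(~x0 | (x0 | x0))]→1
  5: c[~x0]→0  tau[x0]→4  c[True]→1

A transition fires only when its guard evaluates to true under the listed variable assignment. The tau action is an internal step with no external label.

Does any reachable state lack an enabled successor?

Reachable = {0,1,5}
  0: d→5  [1 out]
  1: ∅  [STUCK]
  5: c→0  c→1  [2 out]
witness 1: d·c

Answer: DEADLOCK at state 1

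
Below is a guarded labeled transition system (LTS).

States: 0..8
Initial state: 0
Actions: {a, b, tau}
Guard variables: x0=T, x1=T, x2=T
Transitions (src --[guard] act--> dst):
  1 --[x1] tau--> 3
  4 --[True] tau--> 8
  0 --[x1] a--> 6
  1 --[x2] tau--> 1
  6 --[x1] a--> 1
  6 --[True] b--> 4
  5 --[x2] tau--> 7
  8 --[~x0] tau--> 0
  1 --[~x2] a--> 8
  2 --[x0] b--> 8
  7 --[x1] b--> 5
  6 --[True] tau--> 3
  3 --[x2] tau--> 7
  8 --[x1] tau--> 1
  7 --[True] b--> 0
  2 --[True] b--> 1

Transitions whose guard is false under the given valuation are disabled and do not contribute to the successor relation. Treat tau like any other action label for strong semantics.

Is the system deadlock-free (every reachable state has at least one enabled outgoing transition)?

R = {0,1,3,4,5,6,7,8}
  0: a→6  [1 exit(s)]
  1: tau→1  tau→3  [2 exit(s)]
  3: tau→7  [1 exit(s)]
  4: tau→8  [1 exit(s)]
  5: tau→7  [1 exit(s)]
  6: a→1  b→4  tau→3  [3 exit(s)]
  7: b→0  b→5  [2 exit(s)]
  8: tau→1  [1 exit(s)]

Answer: DEADLOCK-FREE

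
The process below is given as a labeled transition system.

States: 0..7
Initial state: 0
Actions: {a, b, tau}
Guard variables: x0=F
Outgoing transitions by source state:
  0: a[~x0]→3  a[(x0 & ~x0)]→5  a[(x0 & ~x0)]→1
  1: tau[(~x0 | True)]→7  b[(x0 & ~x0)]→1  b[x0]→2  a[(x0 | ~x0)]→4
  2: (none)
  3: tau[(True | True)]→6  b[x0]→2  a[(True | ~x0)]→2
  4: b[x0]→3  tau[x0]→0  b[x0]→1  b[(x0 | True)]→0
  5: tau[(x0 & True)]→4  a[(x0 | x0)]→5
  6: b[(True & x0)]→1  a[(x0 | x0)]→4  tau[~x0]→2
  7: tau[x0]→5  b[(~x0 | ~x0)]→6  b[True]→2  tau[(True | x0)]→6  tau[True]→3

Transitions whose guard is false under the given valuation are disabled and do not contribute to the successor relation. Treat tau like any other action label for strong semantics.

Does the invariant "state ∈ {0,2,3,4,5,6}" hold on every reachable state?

Allowed set {0,2,3,4,5,6}
R = {0,2,3,6}
  0: ✓
  2: ✓
  3: ✓
  6: ✓

Answer: INVARIANT HOLDS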